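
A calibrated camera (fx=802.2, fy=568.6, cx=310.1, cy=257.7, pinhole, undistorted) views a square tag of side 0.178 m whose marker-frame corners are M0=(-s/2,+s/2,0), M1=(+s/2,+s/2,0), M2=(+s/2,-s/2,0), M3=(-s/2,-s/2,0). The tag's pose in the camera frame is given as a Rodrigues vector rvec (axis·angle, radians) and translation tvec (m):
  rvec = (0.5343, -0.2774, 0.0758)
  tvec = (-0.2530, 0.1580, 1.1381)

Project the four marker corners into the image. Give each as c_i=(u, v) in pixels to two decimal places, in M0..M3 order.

c0=(66.61, 372.94) c1=(190.25, 368.13) c2=(199.13, 299.11) c3=(65.78, 301.10)

Intrinsics K: fx=802.2, fy=568.6, cx=310.1, cy=257.7
Marker side s = 0.178 m; corners in marker frame (Z=0):
  M0 = (-0.0890, +0.0890, 0)
  M1 = (+0.0890, +0.0890, 0)
  M2 = (+0.0890, -0.0890, 0)
  M3 = (-0.0890, -0.0890, 0)
rvec = (0.5343, -0.2774, 0.0758), |rvec| = θ = 0.60677 rad = 34.766°
Rodrigues: sinθ=0.57022, 1−cosθ=0.17851; R = I + sinθ·[k]× + (1−cosθ)·[k]×²:
    [+0.95990 -0.14310 -0.24105]
    [-0.00063 +0.85880 -0.51231]
    [+0.28033 +0.49192 +0.82428]
t = (-0.2530, 0.1580, 1.1381) m
M0: Pc = R·M0+t = (-0.35117, +0.23449, +1.15693); u = 802.2·(-0.35117)/1.15693 + 310.1 = 66.6058, v = 568.6·(+0.23449)/1.15693 + 257.7 = 372.9450
M1: Pc = R·M1+t = (-0.18030, +0.23438, +1.20683); u = 802.2·(-0.18030)/1.20683 + 310.1 = 190.2489, v = 568.6·(+0.23438)/1.20683 + 257.7 = 368.1274
M2: Pc = R·M2+t = (-0.15483, +0.08151, +1.11927); u = 802.2·(-0.15483)/1.11927 + 310.1 = 199.1284, v = 568.6·(+0.08151)/1.11927 + 257.7 = 299.1083
M3: Pc = R·M3+t = (-0.32570, +0.08162, +1.06937); u = 802.2·(-0.32570)/1.06937 + 310.1 = 65.7755, v = 568.6·(+0.08162)/1.06937 + 257.7 = 301.0999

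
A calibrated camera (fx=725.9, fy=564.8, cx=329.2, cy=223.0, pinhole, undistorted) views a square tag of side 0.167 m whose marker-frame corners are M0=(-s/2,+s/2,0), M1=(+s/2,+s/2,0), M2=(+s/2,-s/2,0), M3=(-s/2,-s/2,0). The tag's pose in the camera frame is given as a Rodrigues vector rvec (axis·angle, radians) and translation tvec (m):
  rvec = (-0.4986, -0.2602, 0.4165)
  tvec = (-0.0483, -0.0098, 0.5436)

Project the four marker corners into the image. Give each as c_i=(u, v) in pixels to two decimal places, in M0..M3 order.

Intrinsics K: fx=725.9, fy=564.8, cx=329.2, cy=223.0
Marker side s = 0.167 m; corners in marker frame (Z=0):
  M0 = (-0.0835, +0.0835, 0)
  M1 = (+0.0835, +0.0835, 0)
  M2 = (+0.0835, -0.0835, 0)
  M3 = (-0.0835, -0.0835, 0)
rvec = (-0.4986, -0.2602, 0.4165), |rvec| = θ = 0.69984 rad = 40.098°
Rodrigues: sinθ=0.64410, 1−cosθ=0.23506; R = I + sinθ·[k]× + (1−cosθ)·[k]×²:
    [+0.88425 -0.32106 -0.33914]
    [+0.44559 +0.79744 +0.40687]
    [+0.13981 -0.51090 +0.84820]
t = (-0.0483, -0.0098, 0.5436) m
M0: Pc = R·M0+t = (-0.14894, +0.01958, +0.48927); u = 725.9·(-0.14894)/0.48927 + 329.2 = 108.2194, v = 564.8·(+0.01958)/0.48927 + 223.0 = 245.6022
M1: Pc = R·M1+t = (-0.00127, +0.09399, +0.51261); u = 725.9·(-0.00127)/0.51261 + 329.2 = 327.3968, v = 564.8·(+0.09399)/0.51261 + 223.0 = 326.5612
M2: Pc = R·M2+t = (+0.05234, -0.03918, +0.59793); u = 725.9·(+0.05234)/0.59793 + 329.2 = 392.7461, v = 564.8·(-0.03918)/0.59793 + 223.0 = 185.9916
M3: Pc = R·M3+t = (-0.09533, -0.11359, +0.57459); u = 725.9·(-0.09533)/0.57459 + 329.2 = 208.7696, v = 564.8·(-0.11359)/0.57459 + 223.0 = 111.3420

c0=(108.22, 245.60) c1=(327.40, 326.56) c2=(392.75, 185.99) c3=(208.77, 111.34)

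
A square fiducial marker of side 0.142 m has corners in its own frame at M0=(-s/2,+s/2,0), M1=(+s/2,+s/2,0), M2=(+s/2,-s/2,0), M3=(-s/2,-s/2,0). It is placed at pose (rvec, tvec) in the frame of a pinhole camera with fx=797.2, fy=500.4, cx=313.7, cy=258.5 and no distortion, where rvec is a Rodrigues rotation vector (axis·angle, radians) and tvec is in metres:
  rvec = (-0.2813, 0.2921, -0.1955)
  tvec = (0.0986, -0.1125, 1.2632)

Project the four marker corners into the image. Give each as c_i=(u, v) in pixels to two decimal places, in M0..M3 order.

c0=(340.56, 246.86) c1=(428.24, 233.20) c2=(411.11, 181.17) c3=(326.77, 195.84)

Intrinsics K: fx=797.2, fy=500.4, cx=313.7, cy=258.5
Marker side s = 0.142 m; corners in marker frame (Z=0):
  M0 = (-0.0710, +0.0710, 0)
  M1 = (+0.0710, +0.0710, 0)
  M2 = (+0.0710, -0.0710, 0)
  M3 = (-0.0710, -0.0710, 0)
rvec = (-0.2813, 0.2921, -0.1955), |rvec| = θ = 0.45019 rad = 25.794°
Rodrigues: sinθ=0.43514, 1−cosθ=0.09964; R = I + sinθ·[k]× + (1−cosθ)·[k]×²:
    [+0.93926 +0.14857 +0.30937]
    [-0.22936 +0.94231 +0.24382]
    [-0.25530 -0.29997 +0.91915]
t = (0.0986, -0.1125, 1.2632) m
M0: Pc = R·M0+t = (+0.04246, -0.02931, +1.26003); u = 797.2·(+0.04246)/1.26003 + 313.7 = 340.5641, v = 500.4·(-0.02931)/1.26003 + 258.5 = 246.8593
M1: Pc = R·M1+t = (+0.17584, -0.06188, +1.22378); u = 797.2·(+0.17584)/1.22378 + 313.7 = 428.2443, v = 500.4·(-0.06188)/1.22378 + 258.5 = 233.1972
M2: Pc = R·M2+t = (+0.15474, -0.19569, +1.26637); u = 797.2·(+0.15474)/1.26637 + 313.7 = 411.1108, v = 500.4·(-0.19569)/1.26637 + 258.5 = 181.1748
M3: Pc = R·M3+t = (+0.02136, -0.16312, +1.30262); u = 797.2·(+0.02136)/1.30262 + 313.7 = 326.7746, v = 500.4·(-0.16312)/1.30262 + 258.5 = 195.8380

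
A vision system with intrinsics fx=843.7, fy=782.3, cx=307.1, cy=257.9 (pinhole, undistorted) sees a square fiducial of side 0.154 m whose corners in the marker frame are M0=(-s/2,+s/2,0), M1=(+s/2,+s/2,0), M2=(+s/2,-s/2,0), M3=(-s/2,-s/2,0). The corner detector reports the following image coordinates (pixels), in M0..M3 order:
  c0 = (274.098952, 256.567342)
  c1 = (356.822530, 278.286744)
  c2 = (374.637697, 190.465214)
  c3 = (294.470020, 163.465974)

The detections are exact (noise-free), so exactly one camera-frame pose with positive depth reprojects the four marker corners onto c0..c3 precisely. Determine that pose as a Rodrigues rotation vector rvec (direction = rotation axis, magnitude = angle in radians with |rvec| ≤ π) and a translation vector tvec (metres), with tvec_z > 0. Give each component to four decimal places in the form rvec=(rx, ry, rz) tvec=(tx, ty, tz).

Intrinsics K: fx=843.7, fy=782.3, cx=307.1, cy=257.9
Marker side s = 0.154 m; corners in marker frame (Z=0):
  M0 = (-0.0770, +0.0770, 0)
  M1 = (+0.0770, +0.0770, 0)
  M2 = (+0.0770, -0.0770, 0)
  M3 = (-0.0770, -0.0770, 0)
Detected image corners:
  c0 = (274.098952, 256.567342) px
  c1 = (356.822530, 278.286744) px
  c2 = (374.637697, 190.465214) px
  c3 = (294.470020, 163.465974) px
Planar DLT: solve 8×8 A·h = b for H (H[2,2]=1):
  H  [+661.43669 -158.85554 +326.36645]
  H  [+249.00018 +562.85271 +222.20255]
  H  [+0.40811 -0.10811 +1.00000]
B = K⁻¹H; ‖b₁‖=0.777226, ‖b₂‖=0.777226; λ = 2/(‖b₁‖+‖b₂‖) = 1.286628, sign → tz>0 ⇒ λ=+1.286628
r₁ = λ·B[:,0] = (+0.81755,+0.23642,+0.52508); r₂ = λ·B[:,1] = (-0.19162,+0.97156,-0.13909)
r₃ = r₁×r₂ = (-0.54303,+0.01310,+0.83961); SVD([r₁ r₂ r₃]) → R = UVᵀ:
  R  [+0.81755 -0.19162 -0.54303]
  R  [+0.23642 +0.97156 +0.01310]
  R  [+0.52508 -0.13909 +0.83961]
t = (+0.02938, -0.05871, +1.28663) m
tr R = 2.628724; θ = arccos((tr R − 1)/2) = 0.619167 rad = 35.476°
axis k = ((R−Rᵀ)₃₂, (R−Rᵀ)₁₃, (R−Rᵀ)₂₁) / (2 sinθ) = (-0.131115, -0.920224, +0.368776)
rvec = θ·k = (-0.081182, -0.569773, +0.228334)

rvec=(-0.0812, -0.5698, 0.2283) tvec=(0.0294, -0.0587, 1.2866)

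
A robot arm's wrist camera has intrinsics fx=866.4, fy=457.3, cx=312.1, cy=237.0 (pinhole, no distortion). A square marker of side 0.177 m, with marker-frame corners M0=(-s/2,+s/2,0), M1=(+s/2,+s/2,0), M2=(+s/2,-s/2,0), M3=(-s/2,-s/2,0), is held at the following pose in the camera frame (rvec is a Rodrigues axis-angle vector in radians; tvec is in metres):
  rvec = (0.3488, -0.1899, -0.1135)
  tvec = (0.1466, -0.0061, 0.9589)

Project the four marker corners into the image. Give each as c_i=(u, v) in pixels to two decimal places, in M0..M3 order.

c0=(371.72, 278.82) c1=(518.98, 266.08) c2=(519.92, 187.81) c3=(362.72, 198.91)

Intrinsics K: fx=866.4, fy=457.3, cx=312.1, cy=237.0
Marker side s = 0.177 m; corners in marker frame (Z=0):
  M0 = (-0.0885, +0.0885, 0)
  M1 = (+0.0885, +0.0885, 0)
  M2 = (+0.0885, -0.0885, 0)
  M3 = (-0.0885, -0.0885, 0)
rvec = (0.3488, -0.1899, -0.1135), |rvec| = θ = 0.41304 rad = 23.666°
Rodrigues: sinθ=0.40140, 1−cosθ=0.08410; R = I + sinθ·[k]× + (1−cosθ)·[k]×²:
    [+0.97587 +0.07765 -0.20406]
    [-0.14295 +0.93368 -0.32834]
    [+0.16503 +0.34959 +0.92225]
t = (0.1466, -0.0061, 0.9589) m
M0: Pc = R·M0+t = (+0.06711, +0.08918, +0.97523); u = 866.4·(+0.06711)/0.97523 + 312.1 = 371.7182, v = 457.3·(+0.08918)/0.97523 + 237.0 = 278.8185
M1: Pc = R·M1+t = (+0.23984, +0.06388, +1.00444); u = 866.4·(+0.23984)/1.00444 + 312.1 = 518.9753, v = 457.3·(+0.06388)/1.00444 + 237.0 = 266.0828
M2: Pc = R·M2+t = (+0.22609, -0.10138, +0.94257); u = 866.4·(+0.22609)/0.94257 + 312.1 = 519.9228, v = 457.3·(-0.10138)/0.94257 + 237.0 = 187.8132
M3: Pc = R·M3+t = (+0.05336, -0.07608, +0.91336); u = 866.4·(+0.05336)/0.91336 + 312.1 = 362.7197, v = 457.3·(-0.07608)/0.91336 + 237.0 = 198.9084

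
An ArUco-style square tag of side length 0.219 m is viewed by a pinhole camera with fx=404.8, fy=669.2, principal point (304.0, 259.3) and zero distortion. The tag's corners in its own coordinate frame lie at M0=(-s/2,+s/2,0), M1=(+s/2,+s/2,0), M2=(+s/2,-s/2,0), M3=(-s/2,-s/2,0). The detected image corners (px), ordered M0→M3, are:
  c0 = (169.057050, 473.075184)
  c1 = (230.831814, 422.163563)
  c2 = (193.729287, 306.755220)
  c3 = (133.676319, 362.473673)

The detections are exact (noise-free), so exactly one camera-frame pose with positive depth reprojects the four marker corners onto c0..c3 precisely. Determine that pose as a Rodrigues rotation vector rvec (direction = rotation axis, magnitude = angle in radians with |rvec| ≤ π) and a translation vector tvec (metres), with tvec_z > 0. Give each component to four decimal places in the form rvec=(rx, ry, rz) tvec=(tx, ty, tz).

rvec=(0.0449, 0.2288, -0.4910) tvec=(-0.3480, 0.2268, 1.1467)

Intrinsics K: fx=404.8, fy=669.2, cx=304.0, cy=259.3
Marker side s = 0.219 m; corners in marker frame (Z=0):
  M0 = (-0.1095, +0.1095, 0)
  M1 = (+0.1095, +0.1095, 0)
  M2 = (+0.1095, -0.1095, 0)
  M3 = (-0.1095, -0.1095, 0)
Detected image corners:
  c0 = (169.057050, 473.075184) px
  c1 = (230.831814, 422.163563) px
  c2 = (193.729287, 306.755220) px
  c3 = (133.676319, 362.473673) px
Planar DLT: solve 8×8 A·h = b for H (H[2,2]=1):
  H  [+241.92046 +163.48332 +181.13833]
  H  [-321.37350 +511.63946 +391.63314]
  H  [-0.19921 -0.01055 +1.00000]
B = K⁻¹H; ‖b₁‖=0.872058, ‖b₂‖=0.872058; λ = 2/(‖b₁‖+‖b₂‖) = 1.146713, sign → tz>0 ⇒ λ=+1.146713
r₁ = λ·B[:,0] = (+0.85686,-0.46218,-0.22843); r₂ = λ·B[:,1] = (+0.47220,+0.88141,-0.01210)
r₃ = r₁×r₂ = (+0.20693,-0.09750,+0.97348); SVD([r₁ r₂ r₃]) → R = UVᵀ:
  R  [+0.85686 +0.47220 +0.20693]
  R  [-0.46218 +0.88141 -0.09750]
  R  [-0.22843 -0.01210 +0.97348]
t = (-0.34804, +0.22676, +1.14671) m
tr R = 2.711754; θ = arccos((tr R − 1)/2) = 0.543552 rad = 31.143°
axis k = ((R−Rᵀ)₃₂, (R−Rᵀ)₁₃, (R−Rᵀ)₂₁) / (2 sinθ) = (+0.082569, +0.420905, -0.903339)
rvec = θ·k = (+0.044881, +0.228784, -0.491012)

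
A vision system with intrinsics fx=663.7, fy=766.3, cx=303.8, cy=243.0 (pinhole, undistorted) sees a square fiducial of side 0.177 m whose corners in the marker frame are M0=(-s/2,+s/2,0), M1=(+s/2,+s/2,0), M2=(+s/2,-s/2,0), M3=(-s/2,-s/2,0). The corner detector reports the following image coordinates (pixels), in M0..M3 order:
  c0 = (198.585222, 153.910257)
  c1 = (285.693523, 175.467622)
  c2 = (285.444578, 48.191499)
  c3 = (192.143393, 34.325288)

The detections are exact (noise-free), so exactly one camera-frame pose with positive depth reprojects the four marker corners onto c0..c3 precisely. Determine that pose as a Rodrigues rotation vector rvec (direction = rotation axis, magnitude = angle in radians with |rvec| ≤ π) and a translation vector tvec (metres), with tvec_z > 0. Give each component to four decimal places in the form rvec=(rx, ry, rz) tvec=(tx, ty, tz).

rvec=(0.4369, 0.5065, 0.1257) tvec=(-0.1054, -0.1944, 1.0781)

Intrinsics K: fx=663.7, fy=766.3, cx=303.8, cy=243.0
Marker side s = 0.177 m; corners in marker frame (Z=0):
  M0 = (-0.0885, +0.0885, 0)
  M1 = (+0.0885, +0.0885, 0)
  M2 = (+0.0885, -0.0885, 0)
  M3 = (-0.0885, -0.0885, 0)
Detected image corners:
  c0 = (198.585222, 153.910257) px
  c1 = (285.693523, 175.467622) px
  c2 = (285.444578, 48.191499) px
  c3 = (192.143393, 34.325288) px
Planar DLT: solve 8×8 A·h = b for H (H[2,2]=1):
  H  [+410.44418 +116.46114 +238.89028]
  H  [+58.63452 +738.06569 +104.85394]
  H  [-0.40988 +0.40307 +1.00000]
B = K⁻¹H; ‖b₁‖=0.927544, ‖b₂‖=0.927544; λ = 2/(‖b₁‖+‖b₂‖) = 1.078116, sign → tz>0 ⇒ λ=+1.078116
r₁ = λ·B[:,0] = (+0.86900,+0.22262,-0.44190); r₂ = λ·B[:,1] = (-0.00974,+0.90059,+0.43456)
r₃ = r₁×r₂ = (+0.49472,-0.37333,+0.78478); SVD([r₁ r₂ r₃]) → R = UVᵀ:
  R  [+0.86900 -0.00974 +0.49472]
  R  [+0.22262 +0.90059 -0.37333]
  R  [-0.44190 +0.43456 +0.78478]
t = (-0.10544, -0.19436, +1.07812) m
tr R = 2.554371; θ = arccos((tr R − 1)/2) = 0.680616 rad = 38.996°
axis k = ((R−Rᵀ)₃₂, (R−Rᵀ)₁₃, (R−Rᵀ)₂₁) / (2 sinθ) = (+0.641927, +0.744206, +0.184625)
rvec = θ·k = (+0.436906, +0.506518, +0.125659)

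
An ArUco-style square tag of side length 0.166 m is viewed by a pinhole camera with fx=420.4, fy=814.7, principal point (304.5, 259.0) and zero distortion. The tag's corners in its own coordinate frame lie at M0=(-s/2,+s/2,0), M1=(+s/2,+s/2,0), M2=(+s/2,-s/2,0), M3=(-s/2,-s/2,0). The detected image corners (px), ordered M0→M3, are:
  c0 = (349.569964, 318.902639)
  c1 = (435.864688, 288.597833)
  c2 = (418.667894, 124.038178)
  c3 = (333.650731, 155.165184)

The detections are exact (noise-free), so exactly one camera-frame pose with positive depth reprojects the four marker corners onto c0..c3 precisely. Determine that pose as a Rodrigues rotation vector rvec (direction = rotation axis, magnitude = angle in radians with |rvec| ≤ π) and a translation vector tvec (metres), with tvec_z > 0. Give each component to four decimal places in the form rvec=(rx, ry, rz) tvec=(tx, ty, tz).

Intrinsics K: fx=420.4, fy=814.7, cx=304.5, cy=259.0
Marker side s = 0.166 m; corners in marker frame (Z=0):
  M0 = (-0.0830, +0.0830, 0)
  M1 = (+0.0830, +0.0830, 0)
  M2 = (+0.0830, -0.0830, 0)
  M3 = (-0.0830, -0.0830, 0)
Detected image corners:
  c0 = (349.569964, 318.902639) px
  c1 = (435.864688, 288.597833) px
  c2 = (418.667894, 124.038178) px
  c3 = (333.650731, 155.165184) px
Planar DLT: solve 8×8 A·h = b for H (H[2,2]=1):
  H  [+498.54081 +68.56090 +384.22141]
  H  [-195.10449 +970.86309 +221.18141]
  H  [-0.04535 -0.08108 +1.00000]
B = K⁻¹H; ‖b₁‖=1.240154, ‖b₂‖=1.240154; λ = 2/(‖b₁‖+‖b₂‖) = 0.806351, sign → tz>0 ⇒ λ=+0.806351
r₁ = λ·B[:,0] = (+0.98271,-0.18148,-0.03657); r₂ = λ·B[:,1] = (+0.17886,+0.98170,-0.06538)
r₃ = r₁×r₂ = (+0.04776,+0.05771,+0.99719); SVD([r₁ r₂ r₃]) → R = UVᵀ:
  R  [+0.98271 +0.17886 +0.04776]
  R  [-0.18148 +0.98170 +0.05771]
  R  [-0.03657 -0.06538 +0.99719]
t = (+0.15291, -0.03743, +0.80635) m
tr R = 2.961604; θ = arccos((tr R − 1)/2) = 0.196263 rad = 11.245°
axis k = ((R−Rᵀ)₃₂, (R−Rᵀ)₁₃, (R−Rᵀ)₂₁) / (2 sinθ) = (-0.315616, +0.216217, -0.923925)
rvec = θ·k = (-0.061944, +0.042435, -0.181333)

rvec=(-0.0619, 0.0424, -0.1813) tvec=(0.1529, -0.0374, 0.8064)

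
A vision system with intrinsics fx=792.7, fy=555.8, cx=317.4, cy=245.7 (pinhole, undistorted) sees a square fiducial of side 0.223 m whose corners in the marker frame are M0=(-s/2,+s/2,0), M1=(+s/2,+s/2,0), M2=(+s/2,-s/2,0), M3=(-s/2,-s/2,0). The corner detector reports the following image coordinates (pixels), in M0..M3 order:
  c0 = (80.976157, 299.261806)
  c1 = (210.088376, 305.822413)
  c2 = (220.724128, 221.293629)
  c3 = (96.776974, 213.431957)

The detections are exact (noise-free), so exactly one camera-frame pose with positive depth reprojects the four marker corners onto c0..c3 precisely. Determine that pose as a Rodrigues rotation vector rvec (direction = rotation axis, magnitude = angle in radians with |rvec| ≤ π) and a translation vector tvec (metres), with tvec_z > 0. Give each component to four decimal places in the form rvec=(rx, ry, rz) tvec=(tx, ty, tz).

Intrinsics K: fx=792.7, fy=555.8, cx=317.4, cy=245.7
Marker side s = 0.223 m; corners in marker frame (Z=0):
  M0 = (-0.1115, +0.1115, 0)
  M1 = (+0.1115, +0.1115, 0)
  M2 = (+0.1115, -0.1115, 0)
  M3 = (-0.1115, -0.1115, 0)
Detected image corners:
  c0 = (80.976157, 299.261806) px
  c1 = (210.088376, 305.822413) px
  c2 = (220.724128, 221.293629) px
  c3 = (96.776974, 213.431957) px
Planar DLT: solve 8×8 A·h = b for H (H[2,2]=1):
  H  [+579.83922 -85.69410 +152.85718]
  H  [+54.03623 +336.61865 +259.15795]
  H  [+0.08326 -0.17436 +1.00000]
B = K⁻¹H; ‖b₁‖=0.705676, ‖b₂‖=0.705676; λ = 2/(‖b₁‖+‖b₂‖) = 1.417082, sign → tz>0 ⇒ λ=+1.417082
r₁ = λ·B[:,0] = (+0.98932,+0.08562,+0.11798); r₂ = λ·B[:,1] = (-0.05426,+0.96748,-0.24708)
r₃ = r₁×r₂ = (-0.13530,+0.23804,+0.96179); SVD([r₁ r₂ r₃]) → R = UVᵀ:
  R  [+0.98932 -0.05426 -0.13530]
  R  [+0.08562 +0.96748 +0.23804]
  R  [+0.11798 -0.24708 +0.96179]
t = (-0.29415, +0.03431, +1.41708) m
tr R = 2.918580; θ = arccos((tr R − 1)/2) = 0.286318 rad = 16.405°
axis k = ((R−Rᵀ)₃₂, (R−Rᵀ)₁₃, (R−Rᵀ)₂₁) / (2 sinθ) = (-0.858842, -0.448402, +0.247641)
rvec = θ·k = (-0.245902, -0.128386, +0.070904)

rvec=(-0.2459, -0.1284, 0.0709) tvec=(-0.2941, 0.0343, 1.4171)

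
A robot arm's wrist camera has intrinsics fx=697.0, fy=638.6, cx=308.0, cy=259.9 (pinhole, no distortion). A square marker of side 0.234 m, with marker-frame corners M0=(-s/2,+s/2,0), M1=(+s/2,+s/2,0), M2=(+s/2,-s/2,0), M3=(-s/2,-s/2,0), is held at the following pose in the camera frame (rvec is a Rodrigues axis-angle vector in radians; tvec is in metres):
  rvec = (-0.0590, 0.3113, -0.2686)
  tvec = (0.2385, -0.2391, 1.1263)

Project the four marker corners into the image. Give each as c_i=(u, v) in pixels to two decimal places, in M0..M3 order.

c0=(405.47, 207.18) c1=(550.09, 166.47) c2=(507.80, 38.04) c3=(368.51, 85.50)

Intrinsics K: fx=697.0, fy=638.6, cx=308.0, cy=259.9
Marker side s = 0.234 m; corners in marker frame (Z=0):
  M0 = (-0.1170, +0.1170, 0)
  M1 = (+0.1170, +0.1170, 0)
  M2 = (+0.1170, -0.1170, 0)
  M3 = (-0.1170, -0.1170, 0)
rvec = (-0.0590, 0.3113, -0.2686), |rvec| = θ = 0.41537 rad = 23.799°
Rodrigues: sinθ=0.40353, 1−cosθ=0.08503; R = I + sinθ·[k]× + (1−cosθ)·[k]×²:
    [+0.91668 +0.25189 +0.31024]
    [-0.26999 +0.96273 +0.01611]
    [-0.29461 -0.09853 +0.95052]
t = (0.2385, -0.2391, 1.1263) m
M0: Pc = R·M0+t = (+0.16072, -0.09487, +1.14924); u = 697.0·(+0.16072)/1.14924 + 308.0 = 405.4742, v = 638.6·(-0.09487)/1.14924 + 259.9 = 207.1827
M1: Pc = R·M1+t = (+0.37522, -0.15805, +1.08030); u = 697.0·(+0.37522)/1.08030 + 308.0 = 550.0900, v = 638.6·(-0.15805)/1.08030 + 259.9 = 166.4716
M2: Pc = R·M2+t = (+0.31628, -0.38333, +1.10336); u = 697.0·(+0.31628)/1.10336 + 308.0 = 507.7970, v = 638.6·(-0.38333)/1.10336 + 259.9 = 38.0377
M3: Pc = R·M3+t = (+0.10178, -0.32015, +1.17230); u = 697.0·(+0.10178)/1.17230 + 308.0 = 368.5125, v = 638.6·(-0.32015)/1.17230 + 259.9 = 85.5010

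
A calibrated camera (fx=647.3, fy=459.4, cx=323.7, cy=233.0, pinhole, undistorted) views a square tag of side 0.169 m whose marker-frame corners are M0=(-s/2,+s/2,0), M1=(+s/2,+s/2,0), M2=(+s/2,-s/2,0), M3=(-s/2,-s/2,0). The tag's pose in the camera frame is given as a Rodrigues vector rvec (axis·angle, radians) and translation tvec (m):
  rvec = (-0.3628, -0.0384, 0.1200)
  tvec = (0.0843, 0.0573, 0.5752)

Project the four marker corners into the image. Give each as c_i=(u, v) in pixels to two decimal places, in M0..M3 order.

c0=(313.17, 338.81) c1=(511.84, 355.89) c2=(513.04, 224.95) c3=(334.18, 208.98)

Intrinsics K: fx=647.3, fy=459.4, cx=323.7, cy=233.0
Marker side s = 0.169 m; corners in marker frame (Z=0):
  M0 = (-0.0845, +0.0845, 0)
  M1 = (+0.0845, +0.0845, 0)
  M2 = (+0.0845, -0.0845, 0)
  M3 = (-0.0845, -0.0845, 0)
rvec = (-0.3628, -0.0384, 0.1200), |rvec| = θ = 0.38406 rad = 22.005°
Rodrigues: sinθ=0.37468, 1−cosθ=0.07285; R = I + sinθ·[k]× + (1−cosθ)·[k]×²:
    [+0.99216 -0.11019 -0.05896]
    [+0.12395 +0.92788 +0.35167]
    [+0.01596 -0.35622 +0.93426]
t = (0.0843, 0.0573, 0.5752) m
M0: Pc = R·M0+t = (-0.00885, +0.12523, +0.54375); u = 647.3·(-0.00885)/0.54375 + 323.7 = 313.1662, v = 459.4·(+0.12523)/0.54375 + 233.0 = 338.8051
M1: Pc = R·M1+t = (+0.15883, +0.14618, +0.54645); u = 647.3·(+0.15883)/0.54645 + 323.7 = 511.8392, v = 459.4·(+0.14618)/0.54645 + 233.0 = 355.8938
M2: Pc = R·M2+t = (+0.17745, -0.01063, +0.60665); u = 647.3·(+0.17745)/0.60665 + 323.7 = 513.0392, v = 459.4·(-0.01063)/0.60665 + 233.0 = 224.9487
M3: Pc = R·M3+t = (+0.00977, -0.03158, +0.60395); u = 647.3·(+0.00977)/0.60395 + 323.7 = 334.1751, v = 459.4·(-0.03158)/0.60395 + 233.0 = 208.9785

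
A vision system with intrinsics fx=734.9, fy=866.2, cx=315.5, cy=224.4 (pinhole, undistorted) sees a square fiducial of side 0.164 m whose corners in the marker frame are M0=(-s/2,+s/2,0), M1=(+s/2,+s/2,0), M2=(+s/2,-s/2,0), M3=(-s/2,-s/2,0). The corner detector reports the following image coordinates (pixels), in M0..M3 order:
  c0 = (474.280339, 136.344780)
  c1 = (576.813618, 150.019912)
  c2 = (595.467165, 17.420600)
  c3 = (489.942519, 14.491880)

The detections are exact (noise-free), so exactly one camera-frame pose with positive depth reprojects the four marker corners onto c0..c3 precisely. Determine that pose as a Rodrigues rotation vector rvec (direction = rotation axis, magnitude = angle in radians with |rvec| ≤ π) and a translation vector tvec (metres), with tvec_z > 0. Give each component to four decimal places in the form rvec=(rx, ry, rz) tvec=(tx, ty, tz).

Intrinsics K: fx=734.9, fy=866.2, cx=315.5, cy=224.4
Marker side s = 0.164 m; corners in marker frame (Z=0):
  M0 = (-0.0820, +0.0820, 0)
  M1 = (+0.0820, +0.0820, 0)
  M2 = (+0.0820, -0.0820, 0)
  M3 = (-0.0820, -0.0820, 0)
Detected image corners:
  c0 = (474.280339, 136.344780) px
  c1 = (576.813618, 150.019912) px
  c2 = (595.467165, 17.420600) px
  c3 = (489.942519, 14.491880) px
Planar DLT: solve 8×8 A·h = b for H (H[2,2]=1):
  H  [+356.04150 -56.46689 +531.84136]
  H  [+9.41584 +781.48510 +79.85847]
  H  [-0.52088 +0.08943 +1.00000]
B = K⁻¹H; ‖b₁‖=0.891051, ‖b₂‖=0.891051; λ = 2/(‖b₁‖+‖b₂‖) = 1.122270, sign → tz>0 ⇒ λ=+1.122270
r₁ = λ·B[:,0] = (+0.79467,+0.16364,-0.58457); r₂ = λ·B[:,1] = (-0.12932,+0.98651,+0.10036)
r₃ = r₁×r₂ = (+0.59310,-0.00416,+0.80512); SVD([r₁ r₂ r₃]) → R = UVᵀ:
  R  [+0.79467 -0.12932 +0.59310]
  R  [+0.16364 +0.98651 -0.00416]
  R  [-0.58457 +0.10036 +0.80512]
t = (+0.33038, -0.18727, +1.12227) m
tr R = 2.586300; θ = arccos((tr R − 1)/2) = 0.654833 rad = 37.519°
axis k = ((R−Rᵀ)₃₂, (R−Rᵀ)₁₃, (R−Rᵀ)₂₁) / (2 sinθ) = (+0.085809, +0.966846, +0.240511)
rvec = θ·k = (+0.056190, +0.633122, +0.157494)

rvec=(0.0562, 0.6331, 0.1575) tvec=(0.3304, -0.1873, 1.1223)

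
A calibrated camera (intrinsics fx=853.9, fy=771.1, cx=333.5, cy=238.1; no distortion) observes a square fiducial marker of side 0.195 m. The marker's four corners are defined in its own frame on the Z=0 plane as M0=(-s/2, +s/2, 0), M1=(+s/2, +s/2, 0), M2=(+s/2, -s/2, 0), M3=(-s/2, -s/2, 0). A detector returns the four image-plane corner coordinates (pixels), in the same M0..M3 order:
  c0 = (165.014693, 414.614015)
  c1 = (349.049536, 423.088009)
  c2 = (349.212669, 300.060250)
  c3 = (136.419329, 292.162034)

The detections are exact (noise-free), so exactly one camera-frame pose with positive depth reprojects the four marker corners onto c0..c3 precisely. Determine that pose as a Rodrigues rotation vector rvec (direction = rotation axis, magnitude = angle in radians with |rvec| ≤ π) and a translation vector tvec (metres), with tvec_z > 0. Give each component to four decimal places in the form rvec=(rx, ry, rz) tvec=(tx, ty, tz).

Intrinsics K: fx=853.9, fy=771.1, cx=333.5, cy=238.1
Marker side s = 0.195 m; corners in marker frame (Z=0):
  M0 = (-0.0975, +0.0975, 0)
  M1 = (+0.0975, +0.0975, 0)
  M2 = (+0.0975, -0.0975, 0)
  M3 = (-0.0975, -0.0975, 0)
Detected image corners:
  c0 = (165.014693, 414.614015) px
  c1 = (349.049536, 423.088009) px
  c2 = (349.212669, 300.060250) px
  c3 = (136.419329, 292.162034) px
Planar DLT: solve 8×8 A·h = b for H (H[2,2]=1):
  H  [+993.63573 +260.52626 +249.72724]
  H  [+15.63997 +897.03211 +361.93080]
  H  [-0.07398 +0.74859 +1.00000]
B = K⁻¹H; ‖b₁‖=1.195610, ‖b₂‖=1.195610; λ = 2/(‖b₁‖+‖b₂‖) = 0.836393, sign → tz>0 ⇒ λ=+0.836393
r₁ = λ·B[:,0] = (+0.99743,+0.03607,-0.06188); r₂ = λ·B[:,1] = (+0.01065,+0.77966,+0.62612)
r₃ = r₁×r₂ = (+0.07083,-0.62517,+0.77727); SVD([r₁ r₂ r₃]) → R = UVᵀ:
  R  [+0.99743 +0.01065 +0.07083]
  R  [+0.03607 +0.77966 -0.62517]
  R  [-0.06188 +0.62612 +0.77727]
t = (-0.08206, +0.13432, +0.83639) m
tr R = 2.554357; θ = arccos((tr R − 1)/2) = 0.680626 rad = 38.997°
axis k = ((R−Rᵀ)₃₂, (R−Rᵀ)₁₃, (R−Rᵀ)₂₁) / (2 sinθ) = (+0.994220, +0.105445, +0.020200)
rvec = θ·k = (+0.676692, +0.071769, +0.013749)

rvec=(0.6767, 0.0718, 0.0137) tvec=(-0.0821, 0.1343, 0.8364)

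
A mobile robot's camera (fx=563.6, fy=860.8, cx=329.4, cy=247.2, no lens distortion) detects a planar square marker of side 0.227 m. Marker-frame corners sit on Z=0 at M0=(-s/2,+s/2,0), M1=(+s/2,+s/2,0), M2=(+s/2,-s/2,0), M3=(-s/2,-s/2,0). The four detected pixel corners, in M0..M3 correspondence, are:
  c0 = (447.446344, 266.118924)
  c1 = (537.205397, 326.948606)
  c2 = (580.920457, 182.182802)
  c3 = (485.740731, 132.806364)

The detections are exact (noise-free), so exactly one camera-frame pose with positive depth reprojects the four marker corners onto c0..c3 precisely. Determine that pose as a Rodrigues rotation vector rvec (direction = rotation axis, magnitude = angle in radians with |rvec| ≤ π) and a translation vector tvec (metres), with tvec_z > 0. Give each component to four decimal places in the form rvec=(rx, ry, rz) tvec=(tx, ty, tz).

rvec=(-0.0026, 0.5561, 0.4109) tvec=(0.4170, -0.0313, 1.2973)

Intrinsics K: fx=563.6, fy=860.8, cx=329.4, cy=247.2
Marker side s = 0.227 m; corners in marker frame (Z=0):
  M0 = (-0.1135, +0.1135, 0)
  M1 = (+0.1135, +0.1135, 0)
  M2 = (+0.1135, -0.1135, 0)
  M3 = (-0.1135, -0.1135, 0)
Detected image corners:
  c0 = (447.446344, 266.118924) px
  c1 = (537.205397, 326.948606) px
  c2 = (580.920457, 182.182802) px
  c3 = (485.740731, 132.806364) px
Planar DLT: solve 8×8 A·h = b for H (H[2,2]=1):
  H  [+204.32176 -137.64992 +510.55917]
  H  [+153.15490 +630.16643 +226.42998]
  H  [-0.39569 +0.08278 +1.00000]
B = K⁻¹H; ‖b₁‖=0.770819, ‖b₂‖=0.770819; λ = 2/(‖b₁‖+‖b₂‖) = 1.297321, sign → tz>0 ⇒ λ=+1.297321
r₁ = λ·B[:,0] = (+0.77034,+0.37824,-0.51333); r₂ = λ·B[:,1] = (-0.37961,+0.91889,+0.10739)
r₃ = r₁×r₂ = (+0.51232,+0.11214,+0.85144); SVD([r₁ r₂ r₃]) → R = UVᵀ:
  R  [+0.77034 -0.37961 +0.51232]
  R  [+0.37824 +0.91889 +0.11214]
  R  [-0.51333 +0.10739 +0.85144]
t = (+0.41700, -0.03130, +1.29732) m
tr R = 2.540673; θ = arccos((tr R − 1)/2) = 0.691428 rad = 39.616°
axis k = ((R−Rᵀ)₃₂, (R−Rᵀ)₁₃, (R−Rᵀ)₂₁) / (2 sinθ) = (-0.003725, +0.804260, +0.594266)
rvec = θ·k = (-0.002576, +0.556088, +0.410892)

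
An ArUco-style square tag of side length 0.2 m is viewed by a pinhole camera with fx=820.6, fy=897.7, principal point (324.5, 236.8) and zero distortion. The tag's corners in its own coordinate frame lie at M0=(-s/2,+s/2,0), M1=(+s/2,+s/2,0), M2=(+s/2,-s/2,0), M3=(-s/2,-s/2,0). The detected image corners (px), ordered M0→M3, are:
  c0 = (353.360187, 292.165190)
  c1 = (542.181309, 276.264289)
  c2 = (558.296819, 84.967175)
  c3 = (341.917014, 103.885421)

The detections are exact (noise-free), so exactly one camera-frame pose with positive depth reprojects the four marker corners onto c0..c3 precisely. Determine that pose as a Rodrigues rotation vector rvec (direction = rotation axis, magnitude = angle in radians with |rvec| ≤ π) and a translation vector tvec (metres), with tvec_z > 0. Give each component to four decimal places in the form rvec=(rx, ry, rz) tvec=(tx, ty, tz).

rvec=(0.5860, -0.0092, -0.0796) tvec=(0.1230, -0.0371, 0.8130)

Intrinsics K: fx=820.6, fy=897.7, cx=324.5, cy=236.8
Marker side s = 0.2 m; corners in marker frame (Z=0):
  M0 = (-0.1000, +0.1000, 0)
  M1 = (+0.1000, +0.1000, 0)
  M2 = (+0.1000, -0.1000, 0)
  M3 = (-0.1000, -0.1000, 0)
Detected image corners:
  c0 = (353.360187, 292.165190) px
  c1 = (542.181309, 276.264289) px
  c2 = (558.296819, 84.967175) px
  c3 = (341.917014, 103.885421) px
Planar DLT: solve 8×8 A·h = b for H (H[2,2]=1):
  H  [+1000.63126 +293.68251 +448.68597]
  H  [-89.77646 +1077.65332 +195.78753]
  H  [-0.01712 +0.67993 +1.00000]
B = K⁻¹H; ‖b₁‖=1.229992, ‖b₂‖=1.229992; λ = 2/(‖b₁‖+‖b₂‖) = 0.813013, sign → tz>0 ⇒ λ=+0.813013
r₁ = λ·B[:,0] = (+0.99688,-0.07764,-0.01392); r₂ = λ·B[:,1] = (+0.07237,+0.83017,+0.55279)
r₃ = r₁×r₂ = (-0.03136,-0.55207,+0.83320); SVD([r₁ r₂ r₃]) → R = UVᵀ:
  R  [+0.99688 +0.07237 -0.03136]
  R  [-0.07764 +0.83017 -0.55207]
  R  [-0.01392 +0.55279 +0.83320]
t = (+0.12304, -0.03714, +0.81301) m
tr R = 2.660262; θ = arccos((tr R − 1)/2) = 0.591454 rad = 33.888°
axis k = ((R−Rᵀ)₃₂, (R−Rᵀ)₁₃, (R−Rᵀ)₂₁) / (2 sinθ) = (+0.990788, -0.015639, -0.134518)
rvec = θ·k = (+0.586005, -0.009250, -0.079561)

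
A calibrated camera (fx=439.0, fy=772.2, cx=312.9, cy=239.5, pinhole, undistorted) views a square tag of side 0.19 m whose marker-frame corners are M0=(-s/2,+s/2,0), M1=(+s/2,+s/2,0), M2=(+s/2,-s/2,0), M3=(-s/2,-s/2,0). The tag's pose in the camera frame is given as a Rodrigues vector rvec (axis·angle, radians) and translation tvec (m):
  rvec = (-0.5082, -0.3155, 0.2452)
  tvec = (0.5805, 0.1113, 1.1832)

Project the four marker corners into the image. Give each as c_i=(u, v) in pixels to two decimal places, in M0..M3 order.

Intrinsics K: fx=439.0, fy=772.2, cx=312.9, cy=239.5
Marker side s = 0.19 m; corners in marker frame (Z=0):
  M0 = (-0.0950, +0.0950, 0)
  M1 = (+0.0950, +0.0950, 0)
  M2 = (+0.0950, -0.0950, 0)
  M3 = (-0.0950, -0.0950, 0)
rvec = (-0.5082, -0.3155, 0.2452), |rvec| = θ = 0.64648 rad = 37.040°
Rodrigues: sinθ=0.60238, 1−cosθ=0.20179; R = I + sinθ·[k]× + (1−cosθ)·[k]×²:
    [+0.92291 -0.15106 -0.35414]
    [+0.30589 +0.84627 +0.43618]
    [+0.23381 -0.51089 +0.82724]
t = (0.5805, 0.1113, 1.1832) m
M0: Pc = R·M0+t = (+0.47847, +0.16264, +1.11245); u = 439.0·(+0.47847)/1.11245 + 312.9 = 501.7165, v = 772.2·(+0.16264)/1.11245 + 239.5 = 352.3927
M1: Pc = R·M1+t = (+0.65383, +0.22076, +1.15688); u = 439.0·(+0.65383)/1.15688 + 312.9 = 561.0070, v = 772.2·(+0.22076)/1.15688 + 239.5 = 386.8511
M2: Pc = R·M2+t = (+0.68253, +0.05996, +1.25395); u = 439.0·(+0.68253)/1.25395 + 312.9 = 551.8491, v = 772.2·(+0.05996)/1.25395 + 239.5 = 276.4265
M3: Pc = R·M3+t = (+0.50717, +0.00184, +1.20952); u = 439.0·(+0.50717)/1.20952 + 312.9 = 496.9805, v = 772.2·(+0.00184)/1.20952 + 239.5 = 240.6777

c0=(501.72, 352.39) c1=(561.01, 386.85) c2=(551.85, 276.43) c3=(496.98, 240.68)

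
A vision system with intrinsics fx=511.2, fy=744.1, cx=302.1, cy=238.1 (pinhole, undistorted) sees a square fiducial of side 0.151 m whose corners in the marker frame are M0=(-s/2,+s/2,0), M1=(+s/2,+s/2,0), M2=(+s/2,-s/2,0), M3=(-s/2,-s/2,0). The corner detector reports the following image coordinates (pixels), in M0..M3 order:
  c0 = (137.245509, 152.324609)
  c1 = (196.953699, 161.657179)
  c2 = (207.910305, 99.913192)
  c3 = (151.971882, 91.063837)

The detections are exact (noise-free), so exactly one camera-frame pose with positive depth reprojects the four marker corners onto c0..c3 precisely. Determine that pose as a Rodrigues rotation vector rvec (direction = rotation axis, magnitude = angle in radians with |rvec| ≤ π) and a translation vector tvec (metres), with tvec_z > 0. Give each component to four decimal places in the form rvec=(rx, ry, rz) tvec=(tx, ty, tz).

rvec=(-0.6083, -0.0470, 0.0978) tvec=(-0.3349, -0.2023, 1.3339)

Intrinsics K: fx=511.2, fy=744.1, cx=302.1, cy=238.1
Marker side s = 0.151 m; corners in marker frame (Z=0):
  M0 = (-0.0755, +0.0755, 0)
  M1 = (+0.0755, +0.0755, 0)
  M2 = (+0.0755, -0.0755, 0)
  M3 = (-0.0755, -0.0755, 0)
Detected image corners:
  c0 = (137.245509, 152.324609) px
  c1 = (196.953699, 161.657179) px
  c2 = (207.910305, 99.913192) px
  c3 = (151.971882, 91.063837) px
Planar DLT: solve 8×8 A·h = b for H (H[2,2]=1):
  H  [+384.51161 -159.51023 +173.75333]
  H  [+61.59392 +353.11758 +125.24710]
  H  [+0.01141 -0.42922 +1.00000]
B = K⁻¹H; ‖b₁‖=0.749705, ‖b₂‖=0.749705; λ = 2/(‖b₁‖+‖b₂‖) = 1.333859, sign → tz>0 ⇒ λ=+1.333859
r₁ = λ·B[:,0] = (+0.99430,+0.10554,+0.01522); r₂ = λ·B[:,1] = (-0.07787,+0.81619,-0.57252)
r₃ = r₁×r₂ = (-0.07285,+0.56807,+0.81975); SVD([r₁ r₂ r₃]) → R = UVᵀ:
  R  [+0.99430 -0.07787 -0.07285]
  R  [+0.10554 +0.81619 +0.56807]
  R  [+0.01522 -0.57252 +0.81975]
t = (-0.33489, -0.20230, +1.33386) m
tr R = 2.630238; θ = arccos((tr R − 1)/2) = 0.617862 rad = 35.401°
axis k = ((R−Rᵀ)₃₂, (R−Rᵀ)₁₃, (R−Rᵀ)₂₁) / (2 sinθ) = (-0.984460, -0.076016, +0.158306)
rvec = θ·k = (-0.608260, -0.046967, +0.097811)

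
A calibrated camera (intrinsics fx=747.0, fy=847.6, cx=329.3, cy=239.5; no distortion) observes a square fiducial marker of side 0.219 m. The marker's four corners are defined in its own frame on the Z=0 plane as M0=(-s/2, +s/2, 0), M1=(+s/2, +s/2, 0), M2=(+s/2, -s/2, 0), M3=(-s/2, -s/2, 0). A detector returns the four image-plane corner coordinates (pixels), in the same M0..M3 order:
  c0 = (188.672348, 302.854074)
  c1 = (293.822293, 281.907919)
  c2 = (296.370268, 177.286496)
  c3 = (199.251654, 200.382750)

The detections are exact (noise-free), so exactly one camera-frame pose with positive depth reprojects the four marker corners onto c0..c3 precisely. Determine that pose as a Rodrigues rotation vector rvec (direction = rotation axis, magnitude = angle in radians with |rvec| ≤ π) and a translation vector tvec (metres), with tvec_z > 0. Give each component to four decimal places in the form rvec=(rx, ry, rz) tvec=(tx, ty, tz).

rvec=(-0.5855, 0.3098, -0.0972) tvec=(-0.1708, -0.0014, 1.4902)

Intrinsics K: fx=747.0, fy=847.6, cx=329.3, cy=239.5
Marker side s = 0.219 m; corners in marker frame (Z=0):
  M0 = (-0.1095, +0.1095, 0)
  M1 = (+0.1095, +0.1095, 0)
  M2 = (+0.1095, -0.1095, 0)
  M3 = (-0.1095, -0.1095, 0)
Detected image corners:
  c0 = (188.672348, 302.854074) px
  c1 = (293.822293, 281.907919) px
  c2 = (296.370268, 177.286496) px
  c3 = (199.251654, 200.382750) px
Planar DLT: solve 8×8 A·h = b for H (H[2,2]=1):
  H  [+418.41861 -121.75755 +243.69818]
  H  [-142.70177 +382.75053 +238.69814]
  H  [-0.17434 -0.37393 +1.00000]
B = K⁻¹H; ‖b₁‖=0.671066, ‖b₂‖=0.671066; λ = 2/(‖b₁‖+‖b₂‖) = 1.490167, sign → tz>0 ⇒ λ=+1.490167
r₁ = λ·B[:,0] = (+0.94922,-0.17748,-0.25979); r₂ = λ·B[:,1] = (+0.00275,+0.83036,-0.55722)
r₃ = r₁×r₂ = (+0.31462,+0.52820,+0.78868); SVD([r₁ r₂ r₃]) → R = UVᵀ:
  R  [+0.94922 +0.00275 +0.31462]
  R  [-0.17748 +0.83036 +0.52820]
  R  [-0.25979 -0.55722 +0.78868]
t = (-0.17076, -0.00141, +1.49017) m
tr R = 2.568258; θ = arccos((tr R − 1)/2) = 0.669505 rad = 38.360°
axis k = ((R−Rᵀ)₃₂, (R−Rᵀ)₁₃, (R−Rᵀ)₂₁) / (2 sinθ) = (-0.874496, +0.462788, -0.145202)
rvec = θ·k = (-0.585480, +0.309839, -0.097213)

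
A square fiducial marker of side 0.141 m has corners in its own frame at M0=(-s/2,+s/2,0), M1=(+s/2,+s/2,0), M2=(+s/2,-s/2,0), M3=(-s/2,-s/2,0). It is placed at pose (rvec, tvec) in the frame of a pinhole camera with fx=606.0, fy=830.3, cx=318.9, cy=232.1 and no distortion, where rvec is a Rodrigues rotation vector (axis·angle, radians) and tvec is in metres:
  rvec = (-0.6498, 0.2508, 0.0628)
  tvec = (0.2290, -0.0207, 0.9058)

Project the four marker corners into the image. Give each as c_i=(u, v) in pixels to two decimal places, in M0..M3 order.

c0=(422.79, 266.77) c1=(524.82, 265.39) c2=(518.88, 162.25) c3=(425.87, 167.28)

Intrinsics K: fx=606.0, fy=830.3, cx=318.9, cy=232.1
Marker side s = 0.141 m; corners in marker frame (Z=0):
  M0 = (-0.0705, +0.0705, 0)
  M1 = (+0.0705, +0.0705, 0)
  M2 = (+0.0705, -0.0705, 0)
  M3 = (-0.0705, -0.0705, 0)
rvec = (-0.6498, 0.2508, 0.0628), |rvec| = θ = 0.69935 rad = 40.070°
Rodrigues: sinθ=0.64372, 1−cosθ=0.23474; R = I + sinθ·[k]× + (1−cosθ)·[k]×²:
    [+0.96792 -0.13602 +0.21126]
    [-0.02041 +0.79545 +0.60567]
    [-0.25044 -0.59055 +0.76716]
t = (0.2290, -0.0207, 0.9058) m
M0: Pc = R·M0+t = (+0.15117, +0.03682, +0.88182); u = 606.0·(+0.15117)/0.88182 + 318.9 = 422.7876, v = 830.3·(+0.03682)/0.88182 + 232.1 = 266.7673
M1: Pc = R·M1+t = (+0.28765, +0.03394, +0.84651); u = 606.0·(+0.28765)/0.84651 + 318.9 = 524.8220, v = 830.3·(+0.03394)/0.84651 + 232.1 = 265.3904
M2: Pc = R·M2+t = (+0.30683, -0.07822, +0.92978); u = 606.0·(+0.30683)/0.92978 + 318.9 = 518.8806, v = 830.3·(-0.07822)/0.92978 + 232.1 = 162.2502
M3: Pc = R·M3+t = (+0.17035, -0.07534, +0.96509); u = 606.0·(+0.17035)/0.96509 + 318.9 = 425.8672, v = 830.3·(-0.07534)/0.96509 + 232.1 = 167.2821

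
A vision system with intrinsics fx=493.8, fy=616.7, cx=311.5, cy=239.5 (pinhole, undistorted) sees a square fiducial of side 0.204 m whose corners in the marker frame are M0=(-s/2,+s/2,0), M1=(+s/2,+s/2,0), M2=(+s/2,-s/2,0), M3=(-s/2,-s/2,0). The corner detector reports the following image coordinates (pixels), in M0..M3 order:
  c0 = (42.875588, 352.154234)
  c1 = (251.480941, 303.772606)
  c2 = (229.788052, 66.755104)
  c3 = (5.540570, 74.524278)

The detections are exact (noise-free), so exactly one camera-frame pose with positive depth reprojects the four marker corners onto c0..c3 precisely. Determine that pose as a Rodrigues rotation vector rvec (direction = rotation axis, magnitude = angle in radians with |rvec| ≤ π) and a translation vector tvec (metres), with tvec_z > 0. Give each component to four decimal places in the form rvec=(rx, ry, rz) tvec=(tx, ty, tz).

Intrinsics K: fx=493.8, fy=616.7, cx=311.5, cy=239.5
Marker side s = 0.204 m; corners in marker frame (Z=0):
  M0 = (-0.1020, +0.1020, 0)
  M1 = (+0.1020, +0.1020, 0)
  M2 = (+0.1020, -0.1020, 0)
  M3 = (-0.1020, -0.1020, 0)
Detected image corners:
  c0 = (42.875588, 352.154234) px
  c1 = (251.480941, 303.772606) px
  c2 = (229.788052, 66.755104) px
  c3 = (5.540570, 74.524278) px
Planar DLT: solve 8×8 A·h = b for H (H[2,2]=1):
  H  [+1165.94574 +174.00753 +141.62493]
  H  [+19.40836 +1302.12032 +201.37255]
  H  [+0.80040 +0.24514 +1.00000]
B = K⁻¹H; ‖b₁‖=2.040683, ‖b₂‖=2.040683; λ = 2/(‖b₁‖+‖b₂‖) = 0.490032, sign → tz>0 ⇒ λ=+0.490032
r₁ = λ·B[:,0] = (+0.90963,-0.13690,+0.39222); r₂ = λ·B[:,1] = (+0.09690,+0.98802,+0.12012)
r₃ = r₁×r₂ = (-0.40397,-0.07126,+0.91199); SVD([r₁ r₂ r₃]) → R = UVᵀ:
  R  [+0.90963 +0.09690 -0.40397]
  R  [-0.13690 +0.98802 -0.07126]
  R  [+0.39222 +0.12012 +0.91199]
t = (-0.16858, -0.03030, +0.49003) m
tr R = 2.809636; θ = arccos((tr R − 1)/2) = 0.439844 rad = 25.201°
axis k = ((R−Rᵀ)₃₂, (R−Rᵀ)₁₃, (R−Rᵀ)₂₁) / (2 sinθ) = (+0.224738, -0.934942, -0.274547)
rvec = θ·k = (+0.098850, -0.411228, -0.120758)

rvec=(0.0988, -0.4112, -0.1208) tvec=(-0.1686, -0.0303, 0.4900)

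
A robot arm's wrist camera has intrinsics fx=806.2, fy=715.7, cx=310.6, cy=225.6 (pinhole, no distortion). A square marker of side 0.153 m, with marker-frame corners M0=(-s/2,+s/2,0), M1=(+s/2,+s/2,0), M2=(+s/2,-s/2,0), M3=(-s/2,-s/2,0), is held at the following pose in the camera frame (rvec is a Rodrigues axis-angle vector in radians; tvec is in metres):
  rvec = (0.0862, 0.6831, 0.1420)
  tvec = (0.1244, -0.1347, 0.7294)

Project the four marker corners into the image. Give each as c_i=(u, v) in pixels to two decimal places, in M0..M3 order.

Intrinsics K: fx=806.2, fy=715.7, cx=310.6, cy=225.6
Marker side s = 0.153 m; corners in marker frame (Z=0):
  M0 = (-0.0765, +0.0765, 0)
  M1 = (+0.0765, +0.0765, 0)
  M2 = (+0.0765, -0.0765, 0)
  M3 = (-0.0765, -0.0765, 0)
rvec = (0.0862, 0.6831, 0.1420), |rvec| = θ = 0.70301 rad = 40.279°
Rodrigues: sinθ=0.64652, 1−cosθ=0.23710; R = I + sinθ·[k]× + (1−cosθ)·[k]×²:
    [+0.76647 -0.10234 +0.63408]
    [+0.15884 +0.98676 -0.03274]
    [-0.62233 +0.12581 +0.77257]
t = (0.1244, -0.1347, 0.7294) m
M0: Pc = R·M0+t = (+0.05794, -0.07136, +0.78663); u = 806.2·(+0.05794)/0.78663 + 310.6 = 369.9775, v = 715.7·(-0.07136)/0.78663 + 225.6 = 160.6713
M1: Pc = R·M1+t = (+0.17521, -0.04706, +0.69142); u = 806.2·(+0.17521)/0.69142 + 310.6 = 514.8921, v = 715.7·(-0.04706)/0.69142 + 225.6 = 176.8855
M2: Pc = R·M2+t = (+0.19086, -0.19804, +0.67217); u = 806.2·(+0.19086)/0.67217 + 310.6 = 539.5227, v = 715.7·(-0.19804)/0.67217 + 225.6 = 14.7380
M3: Pc = R·M3+t = (+0.07359, -0.22234, +0.76738); u = 806.2·(+0.07359)/0.76738 + 310.6 = 387.9169, v = 715.7·(-0.22234)/0.76738 + 225.6 = 18.2364

c0=(369.98, 160.67) c1=(514.89, 176.89) c2=(539.52, 14.74) c3=(387.92, 18.24)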